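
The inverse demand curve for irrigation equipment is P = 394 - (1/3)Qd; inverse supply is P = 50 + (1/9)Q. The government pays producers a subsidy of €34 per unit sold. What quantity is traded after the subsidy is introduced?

Q' = 850.5

Pre-subsidy: 394 - (1/3)Q = 50 + (1/9)Q gives Q* = 774 and P* = 136.
With the subsidy, sellers receive Ps = Pb + 34 for each unit, where Pb is the price buyers pay.
On the curves, Pb = 394 - (1/3)Q and Ps = 50 + (1/9)Q; the wedge Ps − Pb = 34 gives 50 + (1/9)Q − (394 - (1/3)Q) = 34, so Q' = 850.5.
Then Pb = 394 − (1/3)·850.5 = 110.5 and Ps = 50 + (1/9)·850.5 = 144.5.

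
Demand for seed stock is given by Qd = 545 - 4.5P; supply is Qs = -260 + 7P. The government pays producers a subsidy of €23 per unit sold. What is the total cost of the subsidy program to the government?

Pre-subsidy: 545 - 4.5P = -260 + 7P gives P* = 70, Q* = 230.
With the subsidy, sellers receive Ps = Pb + 23 for each unit, where Pb is the price buyers pay.
Supply in terms of Pb becomes Qs = -260 + 7(Pb + 23) = -99 + 7Pb. Setting this equal to demand: 545 - 4.5Pb = -99 + 7Pb, so Pb = 56.
Sellers receive Ps = 56 + 23 = 79; Q' = 545 − 4.5·56 = 293.
Government outlay = subsidy × quantity = 23 × 293 = 6739.

Government cost = €6739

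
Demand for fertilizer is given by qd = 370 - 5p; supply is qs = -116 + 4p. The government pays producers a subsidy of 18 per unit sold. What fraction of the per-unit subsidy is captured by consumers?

Consumer share = 4/9

Pre-subsidy: 370 - 5p = -116 + 4p gives p* = 54, q* = 100.
With the subsidy, sellers receive ps = pb + 18 for each unit, where pb is the price buyers pay.
Supply in terms of pb becomes qs = -116 + 4(pb + 18) = -44 + 4pb. Setting this equal to demand: 370 - 5pb = -44 + 4pb, so pb = 46.
Sellers receive ps = 46 + 18 = 64; q' = 370 − 5·46 = 140.
Buyers' price falls by p* − pb = 54 − 46 = 8; sellers' price rises by ps − p* = 64 − 54 = 10.
So consumers capture 8/18 = 4/9 of each unit of subsidy.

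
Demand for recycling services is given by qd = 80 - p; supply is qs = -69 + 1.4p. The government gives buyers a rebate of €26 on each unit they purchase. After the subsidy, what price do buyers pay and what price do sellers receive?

Pre-subsidy: 80 - p = -69 + 1.4p gives p* = 745/12, q* = 215/12.
With the rebate, buyers effectively pay pb = ps − 26, where ps is the price sellers receive.
Demand in terms of ps becomes qd = 80 − 1(ps − 26) = 106 - ps. Setting this equal to supply: 106 - ps = -69 + 1.4ps, so ps = 875/12.
Buyers pay pb = 875/12 − 26 = 563/12; q' = -69 + 1.4·(875/12) = 397/12.

Buyers pay 563/12; sellers receive 875/12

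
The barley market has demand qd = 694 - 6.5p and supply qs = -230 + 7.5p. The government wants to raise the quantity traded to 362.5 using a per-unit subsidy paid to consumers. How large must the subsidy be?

At q = 362.5, invert demand for the buyer price: pb = (694 − 362.5)/6.5 = 51; invert supply for the seller price: ps = (362.5 − (-230))/7.5 = 79.
The subsidy must fill the gap: s = ps − pb = 79 − 51 = 28.

Required subsidy s = 28 per unit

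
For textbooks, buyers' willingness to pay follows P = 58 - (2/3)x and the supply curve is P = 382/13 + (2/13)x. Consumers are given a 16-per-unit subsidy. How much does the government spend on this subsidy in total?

Government cost = 870

Pre-subsidy: 58 - (2/3)x = 382/13 + (2/13)x gives x* = 34.875 and P* = 34.75.
With the rebate, buyers effectively pay Pb = Ps − 16, where Ps is the price sellers receive.
On the curves, Pb = 58 - (2/3)x and Ps = 382/13 + (2/13)x; the wedge Ps − Pb = 16 gives 382/13 + (2/13)x − (58 - (2/3)x) = 16, so x' = 54.375.
Then Pb = 58 − (2/3)·54.375 = 21.75 and Ps = 382/13 + (2/13)·54.375 = 37.75.
Government outlay = subsidy × quantity = 16 × 54.375 = 870.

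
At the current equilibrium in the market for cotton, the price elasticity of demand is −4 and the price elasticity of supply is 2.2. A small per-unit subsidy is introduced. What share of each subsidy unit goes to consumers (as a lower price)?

For a small subsidy around the equilibrium, the benefit split depends on the relative slopes, which at a point are proportional to the elasticities.
Buyer share = εs/(εs + |εd|) = 2.2/(2.2 + 4) = 11/31; seller share = |εd|/(εs + |εd|) = 20/31.

Consumer share = 11/31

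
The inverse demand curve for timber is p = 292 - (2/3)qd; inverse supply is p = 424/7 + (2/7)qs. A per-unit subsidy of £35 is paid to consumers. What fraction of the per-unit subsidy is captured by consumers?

Consumer share = 0.7

Pre-subsidy: 292 - (2/3)q = 424/7 + (2/7)q gives q* = 243 and p* = 130.
With the rebate, buyers effectively pay pb = ps − 35, where ps is the price sellers receive.
On the curves, pb = 292 - (2/3)q and ps = 424/7 + (2/7)q; the wedge ps − pb = 35 gives 424/7 + (2/7)q − (292 - (2/3)q) = 35, so q' = 279.75.
Then pb = 292 − (2/3)·279.75 = 105.5 and ps = 424/7 + (2/7)·279.75 = 140.5.
Buyers' price falls by p* − pb = 130 − 105.5 = 24.5; sellers' price rises by ps − p* = 140.5 − 130 = 10.5.
So consumers capture 24.5/35 = 0.7 of each unit of subsidy.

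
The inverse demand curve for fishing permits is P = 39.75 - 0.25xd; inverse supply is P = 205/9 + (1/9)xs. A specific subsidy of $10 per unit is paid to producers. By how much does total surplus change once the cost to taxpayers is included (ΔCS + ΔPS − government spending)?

Pre-subsidy: 39.75 - 0.25x = 205/9 + (1/9)x gives x* = 47 and P* = 28.
With the subsidy, sellers receive Ps = Pb + 10 for each unit, where Pb is the price buyers pay.
On the curves, Pb = 39.75 - 0.25x and Ps = 205/9 + (1/9)x; the wedge Ps − Pb = 10 gives 205/9 + (1/9)x − (39.75 - 0.25x) = 10, so x' = 971/13.
Then Pb = 39.75 − 0.25·(971/13) = 274/13 and Ps = 205/9 + (1/9)·(971/13) = 404/13.
ΔCS = ½(47 + 971/13)(28 − 274/13) = 71190/169; ΔPS = ½(47 + 971/13)(404/13 − 28) = 31640/169.
Government spending = 10 × 971/13 = 9710/13.
Net change = 71190/169 + 31640/169 − 9710/13 = -1800/13. The loss equals the DWL triangle ½·10·360/13.

Net change in total surplus = -1800/13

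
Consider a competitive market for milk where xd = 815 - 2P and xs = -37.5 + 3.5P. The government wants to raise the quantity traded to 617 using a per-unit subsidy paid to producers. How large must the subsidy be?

At x = 617, invert demand for the buyer price: Pb = (815 − 617)/2 = 99; invert supply for the seller price: Ps = (617 − (-37.5))/3.5 = 187.
The subsidy must fill the gap: s = Ps − Pb = 187 − 99 = 88.

Required subsidy s = 88 per unit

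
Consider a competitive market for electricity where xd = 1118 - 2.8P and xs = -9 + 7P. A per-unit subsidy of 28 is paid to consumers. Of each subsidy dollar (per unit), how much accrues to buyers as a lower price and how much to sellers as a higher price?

Pre-subsidy: 1118 - 2.8P = -9 + 7P gives P* = 115, x* = 796.
With the rebate, buyers effectively pay Pb = Ps − 28, where Ps is the price sellers receive.
Demand in terms of Ps becomes xd = 1118 − 2.8(Ps − 28) = 1196.4 - 2.8Ps. Setting this equal to supply: 1196.4 - 2.8Ps = -9 + 7Ps, so Ps = 123.
Buyers pay Pb = 123 − 28 = 95; x' = -9 + 7·123 = 852.
Buyers' price falls by P* − Pb = 115 − 95 = 20; sellers' price rises by Ps − P* = 123 − 115 = 8.

Buyers gain 20 per unit; sellers gain 8 per unit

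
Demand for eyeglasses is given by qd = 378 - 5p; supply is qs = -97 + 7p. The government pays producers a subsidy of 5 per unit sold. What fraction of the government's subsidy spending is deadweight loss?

DWL / government spending = 175/4672

Pre-subsidy: 378 - 5p = -97 + 7p gives p* = 475/12, q* = 2161/12.
With the subsidy, sellers receive ps = pb + 5 for each unit, where pb is the price buyers pay.
Supply in terms of pb becomes qs = -97 + 7(pb + 5) = -62 + 7pb. Setting this equal to demand: 378 - 5pb = -62 + 7pb, so pb = 110/3.
Sellers receive ps = 110/3 + 5 = 125/3; q' = 378 − 5·(110/3) = 584/3.
ΔCS = ½(2161/12 + 584/3)(475/12 − 110/3) = 52465/96; ΔPS = ½(2161/12 + 584/3)(125/3 − 475/12) = 37475/96.
Government spending = 5 × 584/3 = 2920/3.
DWL = ½ × 5 × (584/3 − 2161/12) = 875/24; fraction = (875/24) / (2920/3) = 175/4672.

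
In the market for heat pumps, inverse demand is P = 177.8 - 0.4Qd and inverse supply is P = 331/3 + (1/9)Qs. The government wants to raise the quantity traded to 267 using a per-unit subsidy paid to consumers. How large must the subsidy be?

Required subsidy s = 69 per unit

At Q = 267, from the demand curve buyers pay Pb = 177.8 − 0.4·267 = 71; from the supply curve sellers need Ps = 331/3 + (1/9)·267 = 140.
The subsidy must fill the gap: s = Ps − Pb = 140 − 71 = 69.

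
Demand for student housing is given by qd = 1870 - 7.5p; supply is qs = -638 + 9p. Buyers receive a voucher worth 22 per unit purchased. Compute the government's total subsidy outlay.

Government cost = 18040

Pre-subsidy: 1870 - 7.5p = -638 + 9p gives p* = 152, q* = 730.
With the rebate, buyers effectively pay pb = ps − 22, where ps is the price sellers receive.
Demand in terms of ps becomes qd = 1870 − 7.5(ps − 22) = 2035 - 7.5ps. Setting this equal to supply: 2035 - 7.5ps = -638 + 9ps, so ps = 162.
Buyers pay pb = 162 − 22 = 140; q' = -638 + 9·162 = 820.
Government outlay = subsidy × quantity = 22 × 820 = 18040.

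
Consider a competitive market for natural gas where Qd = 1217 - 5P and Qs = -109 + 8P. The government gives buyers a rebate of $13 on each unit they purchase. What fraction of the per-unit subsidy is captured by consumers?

Consumer share = 8/13

Pre-subsidy: 1217 - 5P = -109 + 8P gives P* = 102, Q* = 707.
With the rebate, buyers effectively pay Pb = Ps − 13, where Ps is the price sellers receive.
Demand in terms of Ps becomes Qd = 1217 − 5(Ps − 13) = 1282 - 5Ps. Setting this equal to supply: 1282 - 5Ps = -109 + 8Ps, so Ps = 107.
Buyers pay Pb = 107 − 13 = 94; Q' = -109 + 8·107 = 747.
Buyers' price falls by P* − Pb = 102 − 94 = 8; sellers' price rises by Ps − P* = 107 − 102 = 5.
So consumers capture 8/13 = 8/13 of each unit of subsidy.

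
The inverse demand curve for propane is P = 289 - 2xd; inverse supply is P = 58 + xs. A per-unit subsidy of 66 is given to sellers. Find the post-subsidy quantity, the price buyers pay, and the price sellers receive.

x' = 99; buyers pay 91; sellers receive 157

Pre-subsidy: 289 - 2x = 58 + x gives x* = 77 and P* = 135.
With the subsidy, sellers receive Ps = Pb + 66 for each unit, where Pb is the price buyers pay.
On the curves, Pb = 289 - 2x and Ps = 58 + x; the wedge Ps − Pb = 66 gives 58 + x − (289 - 2x) = 66, so x' = 99.
Then Pb = 289 − 2·99 = 91 and Ps = 58 + 1·99 = 157.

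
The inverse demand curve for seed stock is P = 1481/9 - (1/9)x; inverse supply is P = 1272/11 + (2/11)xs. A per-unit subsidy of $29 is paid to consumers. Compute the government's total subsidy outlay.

Government cost = $7714

Pre-subsidy: 1481/9 - (1/9)x = 1272/11 + (2/11)x gives x* = 167 and P* = 146.
With the rebate, buyers effectively pay Pb = Ps − 29, where Ps is the price sellers receive.
On the curves, Pb = 1481/9 - (1/9)x and Ps = 1272/11 + (2/11)x; the wedge Ps − Pb = 29 gives 1272/11 + (2/11)x − (1481/9 - (1/9)x) = 29, so x' = 266.
Then Pb = 1481/9 − (1/9)·266 = 135 and Ps = 1272/11 + (2/11)·266 = 164.
Government outlay = subsidy × quantity = 29 × 266 = 7714.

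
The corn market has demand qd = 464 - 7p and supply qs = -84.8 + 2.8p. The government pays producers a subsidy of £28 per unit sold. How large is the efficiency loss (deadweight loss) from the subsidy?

Pre-subsidy: 464 - 7p = -84.8 + 2.8p gives p* = 56, q* = 72.
With the subsidy, sellers receive ps = pb + 28 for each unit, where pb is the price buyers pay.
Supply in terms of pb becomes qs = -84.8 + 2.8(pb + 28) = -6.4 + 2.8pb. Setting this equal to demand: 464 - 7pb = -6.4 + 2.8pb, so pb = 48.
Sellers receive ps = 48 + 28 = 76; q' = 464 − 7·48 = 128.
The subsidy expands output by 128 − 72 = 56 past the efficient level; on those units the gap between marginal cost and willingness to pay runs from 0 up to 28.
DWL = ½ × 28 × 56 = 784.

Deadweight loss = £784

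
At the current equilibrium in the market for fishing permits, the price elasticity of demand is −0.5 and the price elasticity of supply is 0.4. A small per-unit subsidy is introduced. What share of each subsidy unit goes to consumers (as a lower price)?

Consumer share = 4/9

For a small subsidy around the equilibrium, the benefit split depends on the relative slopes, which at a point are proportional to the elasticities.
Buyer share = εs/(εs + |εd|) = 0.4/(0.4 + 0.5) = 4/9; seller share = |εd|/(εs + |εd|) = 5/9.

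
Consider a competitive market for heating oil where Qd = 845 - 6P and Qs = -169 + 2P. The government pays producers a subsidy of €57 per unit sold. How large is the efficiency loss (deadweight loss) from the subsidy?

Pre-subsidy: 845 - 6P = -169 + 2P gives P* = 126.75, Q* = 84.5.
With the subsidy, sellers receive Ps = Pb + 57 for each unit, where Pb is the price buyers pay.
Supply in terms of Pb becomes Qs = -169 + 2(Pb + 57) = -55 + 2Pb. Setting this equal to demand: 845 - 6Pb = -55 + 2Pb, so Pb = 112.5.
Sellers receive Ps = 112.5 + 57 = 169.5; Q' = 845 − 6·112.5 = 170.
The subsidy expands output by 170 − 84.5 = 85.5 past the efficient level; on those units the gap between marginal cost and willingness to pay runs from 0 up to 57.
DWL = ½ × 57 × 85.5 = 2436.75.

Deadweight loss = €2436.75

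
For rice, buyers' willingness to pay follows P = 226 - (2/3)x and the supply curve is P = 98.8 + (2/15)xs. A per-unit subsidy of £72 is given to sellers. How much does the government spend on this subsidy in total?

Pre-subsidy: 226 - (2/3)x = 98.8 + (2/15)x gives x* = 159 and P* = 120.
With the subsidy, sellers receive Ps = Pb + 72 for each unit, where Pb is the price buyers pay.
On the curves, Pb = 226 - (2/3)x and Ps = 98.8 + (2/15)x; the wedge Ps − Pb = 72 gives 98.8 + (2/15)x − (226 - (2/3)x) = 72, so x' = 249.
Then Pb = 226 − (2/3)·249 = 60 and Ps = 98.8 + (2/15)·249 = 132.
Government outlay = subsidy × quantity = 72 × 249 = 17928.

Government cost = £17928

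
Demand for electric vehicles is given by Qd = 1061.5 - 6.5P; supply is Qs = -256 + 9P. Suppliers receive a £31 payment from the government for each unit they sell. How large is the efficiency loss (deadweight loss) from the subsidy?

Deadweight loss = £1813.5

Pre-subsidy: 1061.5 - 6.5P = -256 + 9P gives P* = 85, Q* = 509.
With the subsidy, sellers receive Ps = Pb + 31 for each unit, where Pb is the price buyers pay.
Supply in terms of Pb becomes Qs = -256 + 9(Pb + 31) = 23 + 9Pb. Setting this equal to demand: 1061.5 - 6.5Pb = 23 + 9Pb, so Pb = 67.
Sellers receive Ps = 67 + 31 = 98; Q' = 1061.5 − 6.5·67 = 626.
The subsidy expands output by 626 − 509 = 117 past the efficient level; on those units the gap between marginal cost and willingness to pay runs from 0 up to 31.
DWL = ½ × 31 × 117 = 1813.5.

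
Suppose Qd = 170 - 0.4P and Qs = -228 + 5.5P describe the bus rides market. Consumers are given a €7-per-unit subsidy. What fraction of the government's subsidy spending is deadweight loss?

Pre-subsidy: 170 - 0.4P = -228 + 5.5P gives P* = 3980/59, Q* = 8438/59.
With the rebate, buyers effectively pay Pb = Ps − 7, where Ps is the price sellers receive.
Demand in terms of Ps becomes Qd = 170 − 0.4(Ps − 7) = 172.8 - 0.4Ps. Setting this equal to supply: 172.8 - 0.4Ps = -228 + 5.5Ps, so Ps = 4008/59.
Buyers pay Pb = 4008/59 − 7 = 3595/59; Q' = -228 + 5.5·(4008/59) = 8592/59.
ΔCS = ½(8438/59 + 8592/59)(3980/59 − 3595/59) = 3278275/3481; ΔPS = ½(8438/59 + 8592/59)(4008/59 − 3980/59) = 238420/3481.
Government spending = 7 × 8592/59 = 60144/59.
DWL = ½ × 7 × (8592/59 − 8438/59) = 539/59; fraction = (539/59) / (60144/59) = 77/8592.

DWL / government spending = 77/8592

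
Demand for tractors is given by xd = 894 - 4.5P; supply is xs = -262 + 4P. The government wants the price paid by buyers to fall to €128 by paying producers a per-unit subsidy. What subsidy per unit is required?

At a buyer price of 128, quantity demanded is 894 − 4.5·128 = 318.
Sellers supply 318 only when they receive Ps with -262 + 4·Ps = 318, i.e. Ps = 145.
s = Ps − Pb = 145 − 128 = 17.

Required subsidy s = €17 per unit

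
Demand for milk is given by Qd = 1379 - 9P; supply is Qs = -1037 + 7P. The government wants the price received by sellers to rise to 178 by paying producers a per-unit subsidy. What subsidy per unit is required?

At a seller price of 178, quantity supplied is -1037 + 7·178 = 209.
Buyers absorb 209 only when they pay Pb with 1379 − 9·Pb = 209, i.e. Pb = 130.
s = Ps − Pb = 178 − 130 = 48.

Required subsidy s = 48 per unit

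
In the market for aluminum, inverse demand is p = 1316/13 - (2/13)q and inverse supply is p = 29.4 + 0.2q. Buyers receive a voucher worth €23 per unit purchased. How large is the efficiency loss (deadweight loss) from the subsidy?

Deadweight loss = €747.5

Pre-subsidy: 1316/13 - (2/13)q = 29.4 + 0.2q gives q* = 203 and p* = 70.
With the rebate, buyers effectively pay pb = ps − 23, where ps is the price sellers receive.
On the curves, pb = 1316/13 - (2/13)q and ps = 29.4 + 0.2q; the wedge ps − pb = 23 gives 29.4 + 0.2q − (1316/13 - (2/13)q) = 23, so q' = 268.
Then pb = 1316/13 − (2/13)·268 = 60 and ps = 29.4 + 0.2·268 = 83.
The subsidy expands output by 268 − 203 = 65 past the efficient level; on those units the gap between marginal cost and willingness to pay runs from 0 up to 23.
DWL = ½ × 23 × 65 = 747.5.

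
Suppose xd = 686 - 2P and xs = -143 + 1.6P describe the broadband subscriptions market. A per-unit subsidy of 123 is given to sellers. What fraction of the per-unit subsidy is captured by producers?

Producer share = 5/9

Pre-subsidy: 686 - 2P = -143 + 1.6P gives P* = 4145/18, x* = 2029/9.
With the subsidy, sellers receive Ps = Pb + 123 for each unit, where Pb is the price buyers pay.
Supply in terms of Pb becomes xs = -143 + 1.6(Pb + 123) = 53.8 + 1.6Pb. Setting this equal to demand: 686 - 2Pb = 53.8 + 1.6Pb, so Pb = 3161/18.
Sellers receive Ps = 3161/18 + 123 = 5375/18; x' = 686 − 2·(3161/18) = 3013/9.
Buyers' price falls by P* − Pb = 4145/18 − 3161/18 = 164/3; sellers' price rises by Ps − P* = 5375/18 − 4145/18 = 205/3.
So producers capture (205/3)/123 = 5/9 of each unit of subsidy.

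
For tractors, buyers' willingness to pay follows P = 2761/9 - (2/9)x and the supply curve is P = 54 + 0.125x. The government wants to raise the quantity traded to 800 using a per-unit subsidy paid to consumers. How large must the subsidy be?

At x = 800, from the demand curve buyers pay Pb = 2761/9 − (2/9)·800 = 129; from the supply curve sellers need Ps = 54 + 0.125·800 = 154.
The subsidy must fill the gap: s = Ps − Pb = 154 − 129 = 25.

Required subsidy s = 25 per unit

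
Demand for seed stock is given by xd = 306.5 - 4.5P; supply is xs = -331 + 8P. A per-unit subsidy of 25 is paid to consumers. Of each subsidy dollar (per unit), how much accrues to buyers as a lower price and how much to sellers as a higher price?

Buyers gain 16 per unit; sellers gain 9 per unit

Pre-subsidy: 306.5 - 4.5P = -331 + 8P gives P* = 51, x* = 77.
With the rebate, buyers effectively pay Pb = Ps − 25, where Ps is the price sellers receive.
Demand in terms of Ps becomes xd = 306.5 − 4.5(Ps − 25) = 419 - 4.5Ps. Setting this equal to supply: 419 - 4.5Ps = -331 + 8Ps, so Ps = 60.
Buyers pay Pb = 60 − 25 = 35; x' = -331 + 8·60 = 149.
Buyers' price falls by P* − Pb = 51 − 35 = 16; sellers' price rises by Ps − P* = 60 − 51 = 9.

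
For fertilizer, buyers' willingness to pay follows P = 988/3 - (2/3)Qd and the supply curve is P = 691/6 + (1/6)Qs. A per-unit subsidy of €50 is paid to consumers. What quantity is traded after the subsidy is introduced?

Q' = 317

Pre-subsidy: 988/3 - (2/3)Q = 691/6 + (1/6)Q gives Q* = 257 and P* = 158.
With the rebate, buyers effectively pay Pb = Ps − 50, where Ps is the price sellers receive.
On the curves, Pb = 988/3 - (2/3)Q and Ps = 691/6 + (1/6)Q; the wedge Ps − Pb = 50 gives 691/6 + (1/6)Q − (988/3 - (2/3)Q) = 50, so Q' = 317.
Then Pb = 988/3 − (2/3)·317 = 118 and Ps = 691/6 + (1/6)·317 = 168.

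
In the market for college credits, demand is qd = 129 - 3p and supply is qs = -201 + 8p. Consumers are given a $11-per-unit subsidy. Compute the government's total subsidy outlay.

Government cost = $693

Pre-subsidy: 129 - 3p = -201 + 8p gives p* = 30, q* = 39.
With the rebate, buyers effectively pay pb = ps − 11, where ps is the price sellers receive.
Demand in terms of ps becomes qd = 129 − 3(ps − 11) = 162 - 3ps. Setting this equal to supply: 162 - 3ps = -201 + 8ps, so ps = 33.
Buyers pay pb = 33 − 11 = 22; q' = -201 + 8·33 = 63.
Government outlay = subsidy × quantity = 11 × 63 = 693.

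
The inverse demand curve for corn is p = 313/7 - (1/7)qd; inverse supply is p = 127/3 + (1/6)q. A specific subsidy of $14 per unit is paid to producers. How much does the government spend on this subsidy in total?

Pre-subsidy: 313/7 - (1/7)q = 127/3 + (1/6)q gives q* = 100/13 and p* = 567/13.
With the subsidy, sellers receive ps = pb + 14 for each unit, where pb is the price buyers pay.
On the curves, pb = 313/7 - (1/7)q and ps = 127/3 + (1/6)q; the wedge ps − pb = 14 gives 127/3 + (1/6)q − (313/7 - (1/7)q) = 14, so q' = 688/13.
Then pb = 313/7 − (1/7)·(688/13) = 483/13 and ps = 127/3 + (1/6)·(688/13) = 665/13.
Government outlay = subsidy × quantity = 14 × 688/13 = 9632/13.

Government cost = 9632/13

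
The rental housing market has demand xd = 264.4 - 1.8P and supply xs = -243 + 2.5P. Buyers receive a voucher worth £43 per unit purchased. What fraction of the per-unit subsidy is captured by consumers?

Pre-subsidy: 264.4 - 1.8P = -243 + 2.5P gives P* = 118, x* = 52.
With the rebate, buyers effectively pay Pb = Ps − 43, where Ps is the price sellers receive.
Demand in terms of Ps becomes xd = 264.4 − 1.8(Ps − 43) = 341.8 - 1.8Ps. Setting this equal to supply: 341.8 - 1.8Ps = -243 + 2.5Ps, so Ps = 136.
Buyers pay Pb = 136 − 43 = 93; x' = -243 + 2.5·136 = 97.
Buyers' price falls by P* − Pb = 118 − 93 = 25; sellers' price rises by Ps − P* = 136 − 118 = 18.
So consumers capture 25/43 = 25/43 of each unit of subsidy.

Consumer share = 25/43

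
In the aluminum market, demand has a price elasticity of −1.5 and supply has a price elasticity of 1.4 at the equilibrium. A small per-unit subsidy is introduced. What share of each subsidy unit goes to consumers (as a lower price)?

Consumer share = 14/29

For a small subsidy around the equilibrium, the benefit split depends on the relative slopes, which at a point are proportional to the elasticities.
Buyer share = εs/(εs + |εd|) = 1.4/(1.4 + 1.5) = 14/29; seller share = |εd|/(εs + |εd|) = 15/29.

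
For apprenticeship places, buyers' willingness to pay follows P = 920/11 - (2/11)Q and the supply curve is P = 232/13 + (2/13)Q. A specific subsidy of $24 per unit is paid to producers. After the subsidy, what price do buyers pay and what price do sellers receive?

Pre-subsidy: 920/11 - (2/11)Q = 232/13 + (2/13)Q gives Q* = 196 and P* = 48.
With the subsidy, sellers receive Ps = Pb + 24 for each unit, where Pb is the price buyers pay.
On the curves, Pb = 920/11 - (2/11)Q and Ps = 232/13 + (2/13)Q; the wedge Ps − Pb = 24 gives 232/13 + (2/13)Q − (920/11 - (2/11)Q) = 24, so Q' = 267.5.
Then Pb = 920/11 − (2/11)·267.5 = 35 and Ps = 232/13 + (2/13)·267.5 = 59.

Buyers pay $35; sellers receive $59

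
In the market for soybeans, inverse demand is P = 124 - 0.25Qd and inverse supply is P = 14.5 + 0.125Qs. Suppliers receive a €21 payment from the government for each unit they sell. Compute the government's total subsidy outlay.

Pre-subsidy: 124 - 0.25Q = 14.5 + 0.125Q gives Q* = 292 and P* = 51.
With the subsidy, sellers receive Ps = Pb + 21 for each unit, where Pb is the price buyers pay.
On the curves, Pb = 124 - 0.25Q and Ps = 14.5 + 0.125Q; the wedge Ps − Pb = 21 gives 14.5 + 0.125Q − (124 - 0.25Q) = 21, so Q' = 348.
Then Pb = 124 − 0.25·348 = 37 and Ps = 14.5 + 0.125·348 = 58.
Government outlay = subsidy × quantity = 21 × 348 = 7308.

Government cost = €7308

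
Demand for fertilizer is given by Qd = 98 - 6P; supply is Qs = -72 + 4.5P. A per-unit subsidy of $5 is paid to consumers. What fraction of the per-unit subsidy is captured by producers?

Producer share = 4/7

Pre-subsidy: 98 - 6P = -72 + 4.5P gives P* = 340/21, Q* = 6/7.
With the rebate, buyers effectively pay Pb = Ps − 5, where Ps is the price sellers receive.
Demand in terms of Ps becomes Qd = 98 − 6(Ps − 5) = 128 - 6Ps. Setting this equal to supply: 128 - 6Ps = -72 + 4.5Ps, so Ps = 400/21.
Buyers pay Pb = 400/21 − 5 = 295/21; Q' = -72 + 4.5·(400/21) = 96/7.
Buyers' price falls by P* − Pb = 340/21 − 295/21 = 15/7; sellers' price rises by Ps − P* = 400/21 − 340/21 = 20/7.
So producers capture (20/7)/5 = 4/7 of each unit of subsidy.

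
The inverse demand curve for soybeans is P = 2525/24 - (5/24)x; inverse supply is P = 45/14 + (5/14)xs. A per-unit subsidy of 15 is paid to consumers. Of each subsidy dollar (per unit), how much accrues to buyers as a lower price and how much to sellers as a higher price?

Buyers gain 105/19 per unit; sellers gain 180/19 per unit

Pre-subsidy: 2525/24 - (5/24)x = 45/14 + (5/14)x gives x* = 3427/19 and P* = 1285/19.
With the rebate, buyers effectively pay Pb = Ps − 15, where Ps is the price sellers receive.
On the curves, Pb = 2525/24 - (5/24)x and Ps = 45/14 + (5/14)x; the wedge Ps − Pb = 15 gives 45/14 + (5/14)x − (2525/24 - (5/24)x) = 15, so x' = 3931/19.
Then Pb = 2525/24 − (5/24)·(3931/19) = 1180/19 and Ps = 45/14 + (5/14)·(3931/19) = 1465/19.
Buyers' price falls by P* − Pb = 1285/19 − 1180/19 = 105/19; sellers' price rises by Ps − P* = 1465/19 − 1285/19 = 180/19.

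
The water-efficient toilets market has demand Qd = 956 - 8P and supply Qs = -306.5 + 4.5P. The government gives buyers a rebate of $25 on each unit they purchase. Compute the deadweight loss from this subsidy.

Pre-subsidy: 956 - 8P = -306.5 + 4.5P gives P* = 101, Q* = 148.
With the rebate, buyers effectively pay Pb = Ps − 25, where Ps is the price sellers receive.
Demand in terms of Ps becomes Qd = 956 − 8(Ps − 25) = 1156 - 8Ps. Setting this equal to supply: 1156 - 8Ps = -306.5 + 4.5Ps, so Ps = 117.
Buyers pay Pb = 117 − 25 = 92; Q' = -306.5 + 4.5·117 = 220.
The subsidy expands output by 220 − 148 = 72 past the efficient level; on those units the gap between marginal cost and willingness to pay runs from 0 up to 25.
DWL = ½ × 25 × 72 = 900.

Deadweight loss = $900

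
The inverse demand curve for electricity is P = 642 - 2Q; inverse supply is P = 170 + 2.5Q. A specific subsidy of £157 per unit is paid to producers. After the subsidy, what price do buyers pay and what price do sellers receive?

Buyers pay 3262/9; sellers receive 4675/9

Pre-subsidy: 642 - 2Q = 170 + 2.5Q gives Q* = 944/9 and P* = 3890/9.
With the subsidy, sellers receive Ps = Pb + 157 for each unit, where Pb is the price buyers pay.
On the curves, Pb = 642 - 2Q and Ps = 170 + 2.5Q; the wedge Ps − Pb = 157 gives 170 + 2.5Q − (642 - 2Q) = 157, so Q' = 1258/9.
Then Pb = 642 − 2·(1258/9) = 3262/9 and Ps = 170 + 2.5·(1258/9) = 4675/9.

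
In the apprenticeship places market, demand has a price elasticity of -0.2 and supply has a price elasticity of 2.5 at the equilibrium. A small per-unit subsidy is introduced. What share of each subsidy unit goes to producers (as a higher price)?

For a small subsidy around the equilibrium, the benefit split depends on the relative slopes, which at a point are proportional to the elasticities.
Buyer share = εs/(εs + |εd|) = 2.5/(2.5 + 0.2) = 25/27; seller share = |εd|/(εs + |εd|) = 2/27.
So producers capture 2/27 of the subsidy.

Producer share = 2/27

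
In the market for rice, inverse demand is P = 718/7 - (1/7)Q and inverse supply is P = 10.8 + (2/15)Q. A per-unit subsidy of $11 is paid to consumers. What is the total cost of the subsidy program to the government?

Pre-subsidy: 718/7 - (1/7)Q = 10.8 + (2/15)Q gives Q* = 9636/29 and P* = 1598/29.
With the rebate, buyers effectively pay Pb = Ps − 11, where Ps is the price sellers receive.
On the curves, Pb = 718/7 - (1/7)Q and Ps = 10.8 + (2/15)Q; the wedge Ps − Pb = 11 gives 10.8 + (2/15)Q − (718/7 - (1/7)Q) = 11, so Q' = 10791/29.
Then Pb = 718/7 − (1/7)·(10791/29) = 1433/29 and Ps = 10.8 + (2/15)·(10791/29) = 1752/29.
Government outlay = subsidy × quantity = 11 × 10791/29 = 118701/29.

Government cost = 118701/29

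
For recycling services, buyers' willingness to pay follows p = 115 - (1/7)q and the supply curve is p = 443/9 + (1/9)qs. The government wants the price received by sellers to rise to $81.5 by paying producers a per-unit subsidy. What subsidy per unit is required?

At a seller price of 81.5, quantity supplied is -443 + 9·81.5 = 290.5.
Buyers absorb 290.5 only when they pay pb = 115 − (1/7)·290.5 = 73.5.
s = ps − pb = 81.5 − 73.5 = 8.

Required subsidy s = $8 per unit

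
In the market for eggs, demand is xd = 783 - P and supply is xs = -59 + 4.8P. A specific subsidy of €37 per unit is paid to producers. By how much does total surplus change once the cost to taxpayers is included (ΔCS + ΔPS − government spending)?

Net change in total surplus = -16428/29

Pre-subsidy: 783 - P = -59 + 4.8P gives P* = 4210/29, x* = 18497/29.
With the subsidy, sellers receive Ps = Pb + 37 for each unit, where Pb is the price buyers pay.
Supply in terms of Pb becomes xs = -59 + 4.8(Pb + 37) = 118.6 + 4.8Pb. Setting this equal to demand: 783 - Pb = 118.6 + 4.8Pb, so Pb = 3322/29.
Sellers receive Ps = 3322/29 + 37 = 4395/29; x' = 783 − 1·(3322/29) = 19385/29.
ΔCS = ½(18497/29 + 19385/29)(4210/29 − 3322/29) = 16819608/841; ΔPS = ½(18497/29 + 19385/29)(4395/29 − 4210/29) = 3504085/841.
Government spending = 37 × 19385/29 = 717245/29.
Net change = 16819608/841 + 3504085/841 − 717245/29 = -16428/29. The loss equals the DWL triangle ½·37·888/29.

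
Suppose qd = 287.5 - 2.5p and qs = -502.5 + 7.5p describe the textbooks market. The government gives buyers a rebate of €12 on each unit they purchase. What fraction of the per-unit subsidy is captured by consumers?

Consumer share = 0.75

Pre-subsidy: 287.5 - 2.5p = -502.5 + 7.5p gives p* = 79, q* = 90.
With the rebate, buyers effectively pay pb = ps − 12, where ps is the price sellers receive.
Demand in terms of ps becomes qd = 287.5 − 2.5(ps − 12) = 317.5 - 2.5ps. Setting this equal to supply: 317.5 - 2.5ps = -502.5 + 7.5ps, so ps = 82.
Buyers pay pb = 82 − 12 = 70; q' = -502.5 + 7.5·82 = 112.5.
Buyers' price falls by p* − pb = 79 − 70 = 9; sellers' price rises by ps − p* = 82 − 79 = 3.
So consumers capture 9/12 = 0.75 of each unit of subsidy.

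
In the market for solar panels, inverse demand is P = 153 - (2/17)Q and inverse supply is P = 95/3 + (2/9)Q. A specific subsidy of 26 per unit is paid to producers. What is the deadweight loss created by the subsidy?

Deadweight loss = 994.5

Pre-subsidy: 153 - (2/17)Q = 95/3 + (2/9)Q gives Q* = 357 and P* = 111.
With the subsidy, sellers receive Ps = Pb + 26 for each unit, where Pb is the price buyers pay.
On the curves, Pb = 153 - (2/17)Q and Ps = 95/3 + (2/9)Q; the wedge Ps − Pb = 26 gives 95/3 + (2/9)Q − (153 - (2/17)Q) = 26, so Q' = 433.5.
Then Pb = 153 − (2/17)·433.5 = 102 and Ps = 95/3 + (2/9)·433.5 = 128.
The subsidy expands output by 433.5 − 357 = 76.5 past the efficient level; on those units the gap between marginal cost and willingness to pay runs from 0 up to 26.
DWL = ½ × 26 × 76.5 = 994.5.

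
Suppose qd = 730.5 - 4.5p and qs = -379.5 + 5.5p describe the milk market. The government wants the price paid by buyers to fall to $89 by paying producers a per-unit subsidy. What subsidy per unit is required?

Required subsidy s = $40 per unit

At a buyer price of 89, quantity demanded is 730.5 − 4.5·89 = 330.
Sellers supply 330 only when they receive ps with -379.5 + 5.5·ps = 330, i.e. ps = 129.
s = ps − pb = 129 − 89 = 40.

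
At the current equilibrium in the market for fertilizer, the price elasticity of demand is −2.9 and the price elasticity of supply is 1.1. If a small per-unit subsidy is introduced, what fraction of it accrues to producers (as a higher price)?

For a small subsidy around the equilibrium, the benefit split depends on the relative slopes, which at a point are proportional to the elasticities.
Buyer share = εs/(εs + |εd|) = 1.1/(1.1 + 2.9) = 0.275; seller share = |εd|/(εs + |εd|) = 0.725.
So producers capture 0.725 of the subsidy.

Producer share = 0.725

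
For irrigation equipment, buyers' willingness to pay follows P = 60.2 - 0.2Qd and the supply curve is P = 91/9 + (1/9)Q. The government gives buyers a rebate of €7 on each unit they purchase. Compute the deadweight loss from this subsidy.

Pre-subsidy: 60.2 - 0.2Q = 91/9 + (1/9)Q gives Q* = 161 and P* = 28.
With the rebate, buyers effectively pay Pb = Ps − 7, where Ps is the price sellers receive.
On the curves, Pb = 60.2 - 0.2Q and Ps = 91/9 + (1/9)Q; the wedge Ps − Pb = 7 gives 91/9 + (1/9)Q − (60.2 - 0.2Q) = 7, so Q' = 183.5.
Then Pb = 60.2 − 0.2·183.5 = 23.5 and Ps = 91/9 + (1/9)·183.5 = 30.5.
The subsidy expands output by 183.5 − 161 = 22.5 past the efficient level; on those units the gap between marginal cost and willingness to pay runs from 0 up to 7.
DWL = ½ × 7 × 22.5 = 78.75.

Deadweight loss = €78.75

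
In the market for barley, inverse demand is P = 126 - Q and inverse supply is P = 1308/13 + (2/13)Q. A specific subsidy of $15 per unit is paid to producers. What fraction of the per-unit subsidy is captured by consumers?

Consumer share = 13/15

Pre-subsidy: 126 - Q = 1308/13 + (2/13)Q gives Q* = 22 and P* = 104.
With the subsidy, sellers receive Ps = Pb + 15 for each unit, where Pb is the price buyers pay.
On the curves, Pb = 126 - Q and Ps = 1308/13 + (2/13)Q; the wedge Ps − Pb = 15 gives 1308/13 + (2/13)Q − (126 - Q) = 15, so Q' = 35.
Then Pb = 126 − 1·35 = 91 and Ps = 1308/13 + (2/13)·35 = 106.
Buyers' price falls by P* − Pb = 104 − 91 = 13; sellers' price rises by Ps − P* = 106 − 104 = 2.
So consumers capture 13/15 = 13/15 of each unit of subsidy.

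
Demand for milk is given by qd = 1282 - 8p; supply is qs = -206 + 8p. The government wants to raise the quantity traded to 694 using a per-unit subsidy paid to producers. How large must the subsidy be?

At q = 694, invert demand for the buyer price: pb = (1282 − 694)/8 = 73.5; invert supply for the seller price: ps = (694 − (-206))/8 = 112.5.
The subsidy must fill the gap: s = ps − pb = 112.5 − 73.5 = 39.

Required subsidy s = 39 per unit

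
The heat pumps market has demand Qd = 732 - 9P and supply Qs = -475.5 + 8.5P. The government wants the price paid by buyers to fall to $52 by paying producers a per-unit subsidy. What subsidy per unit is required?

Required subsidy s = $35 per unit

At a buyer price of 52, quantity demanded is 732 − 9·52 = 264.
Sellers supply 264 only when they receive Ps with -475.5 + 8.5·Ps = 264, i.e. Ps = 87.
s = Ps − Pb = 87 − 52 = 35.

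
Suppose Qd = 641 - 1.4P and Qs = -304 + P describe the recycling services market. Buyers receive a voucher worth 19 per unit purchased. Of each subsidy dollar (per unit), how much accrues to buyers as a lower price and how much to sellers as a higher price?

Buyers gain 95/12 per unit; sellers gain 133/12 per unit

Pre-subsidy: 641 - 1.4P = -304 + P gives P* = 393.75, Q* = 89.75.
With the rebate, buyers effectively pay Pb = Ps − 19, where Ps is the price sellers receive.
Demand in terms of Ps becomes Qd = 641 − 1.4(Ps − 19) = 667.6 - 1.4Ps. Setting this equal to supply: 667.6 - 1.4Ps = -304 + Ps, so Ps = 2429/6.
Buyers pay Pb = 2429/6 − 19 = 2315/6; Q' = -304 + 1·(2429/6) = 605/6.
Buyers' price falls by P* − Pb = 393.75 − 2315/6 = 95/12; sellers' price rises by Ps − P* = 2429/6 − 393.75 = 133/12.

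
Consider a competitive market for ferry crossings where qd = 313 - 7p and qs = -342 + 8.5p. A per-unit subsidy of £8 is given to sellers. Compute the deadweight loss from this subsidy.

Pre-subsidy: 313 - 7p = -342 + 8.5p gives p* = 1310/31, q* = 533/31.
With the subsidy, sellers receive ps = pb + 8 for each unit, where pb is the price buyers pay.
Supply in terms of pb becomes qs = -342 + 8.5(pb + 8) = -274 + 8.5pb. Setting this equal to demand: 313 - 7pb = -274 + 8.5pb, so pb = 1174/31.
Sellers receive ps = 1174/31 + 8 = 1422/31; q' = 313 − 7·(1174/31) = 1485/31.
The subsidy expands output by 1485/31 − 533/31 = 952/31 past the efficient level; on those units the gap between marginal cost and willingness to pay runs from 0 up to 8.
DWL = ½ × 8 × 952/31 = 3808/31.

Deadweight loss = 3808/31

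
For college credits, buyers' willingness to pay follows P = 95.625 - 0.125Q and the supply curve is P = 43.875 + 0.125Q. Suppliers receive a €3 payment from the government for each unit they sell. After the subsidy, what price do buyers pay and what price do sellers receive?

Buyers pay €68.25; sellers receive €71.25

Pre-subsidy: 95.625 - 0.125Q = 43.875 + 0.125Q gives Q* = 207 and P* = 69.75.
With the subsidy, sellers receive Ps = Pb + 3 for each unit, where Pb is the price buyers pay.
On the curves, Pb = 95.625 - 0.125Q and Ps = 43.875 + 0.125Q; the wedge Ps − Pb = 3 gives 43.875 + 0.125Q − (95.625 - 0.125Q) = 3, so Q' = 219.
Then Pb = 95.625 − 0.125·219 = 68.25 and Ps = 43.875 + 0.125·219 = 71.25.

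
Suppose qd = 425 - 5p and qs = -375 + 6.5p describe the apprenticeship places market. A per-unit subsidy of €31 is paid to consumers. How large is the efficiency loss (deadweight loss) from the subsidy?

Pre-subsidy: 425 - 5p = -375 + 6.5p gives p* = 1600/23, q* = 1775/23.
With the rebate, buyers effectively pay pb = ps − 31, where ps is the price sellers receive.
Demand in terms of ps becomes qd = 425 − 5(ps − 31) = 580 - 5ps. Setting this equal to supply: 580 - 5ps = -375 + 6.5ps, so ps = 1910/23.
Buyers pay pb = 1910/23 − 31 = 1197/23; q' = -375 + 6.5·(1910/23) = 3790/23.
The subsidy expands output by 3790/23 − 1775/23 = 2015/23 past the efficient level; on those units the gap between marginal cost and willingness to pay runs from 0 up to 31.
DWL = ½ × 31 × 2015/23 = 62465/46.

Deadweight loss = 62465/46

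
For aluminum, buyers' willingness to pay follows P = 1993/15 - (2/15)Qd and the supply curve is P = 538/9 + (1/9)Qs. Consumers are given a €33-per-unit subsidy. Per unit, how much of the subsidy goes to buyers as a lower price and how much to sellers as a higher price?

Buyers gain €18 per unit; sellers gain €15 per unit

Pre-subsidy: 1993/15 - (2/15)Q = 538/9 + (1/9)Q gives Q* = 299 and P* = 93.
With the rebate, buyers effectively pay Pb = Ps − 33, where Ps is the price sellers receive.
On the curves, Pb = 1993/15 - (2/15)Q and Ps = 538/9 + (1/9)Q; the wedge Ps − Pb = 33 gives 538/9 + (1/9)Q − (1993/15 - (2/15)Q) = 33, so Q' = 434.
Then Pb = 1993/15 − (2/15)·434 = 75 and Ps = 538/9 + (1/9)·434 = 108.
Buyers' price falls by P* − Pb = 93 − 75 = 18; sellers' price rises by Ps − P* = 108 − 93 = 15.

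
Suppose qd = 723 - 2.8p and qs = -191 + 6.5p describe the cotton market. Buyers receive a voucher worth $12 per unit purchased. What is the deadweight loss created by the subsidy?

Pre-subsidy: 723 - 2.8p = -191 + 6.5p gives p* = 9140/93, q* = 41647/93.
With the rebate, buyers effectively pay pb = ps − 12, where ps is the price sellers receive.
Demand in terms of ps becomes qd = 723 − 2.8(ps − 12) = 756.6 - 2.8ps. Setting this equal to supply: 756.6 - 2.8ps = -191 + 6.5ps, so ps = 9476/93.
Buyers pay pb = 9476/93 − 12 = 8360/93; q' = -191 + 6.5·(9476/93) = 43831/93.
The subsidy expands output by 43831/93 − 41647/93 = 728/31 past the efficient level; on those units the gap between marginal cost and willingness to pay runs from 0 up to 12.
DWL = ½ × 12 × 728/31 = 4368/31.

Deadweight loss = 4368/31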